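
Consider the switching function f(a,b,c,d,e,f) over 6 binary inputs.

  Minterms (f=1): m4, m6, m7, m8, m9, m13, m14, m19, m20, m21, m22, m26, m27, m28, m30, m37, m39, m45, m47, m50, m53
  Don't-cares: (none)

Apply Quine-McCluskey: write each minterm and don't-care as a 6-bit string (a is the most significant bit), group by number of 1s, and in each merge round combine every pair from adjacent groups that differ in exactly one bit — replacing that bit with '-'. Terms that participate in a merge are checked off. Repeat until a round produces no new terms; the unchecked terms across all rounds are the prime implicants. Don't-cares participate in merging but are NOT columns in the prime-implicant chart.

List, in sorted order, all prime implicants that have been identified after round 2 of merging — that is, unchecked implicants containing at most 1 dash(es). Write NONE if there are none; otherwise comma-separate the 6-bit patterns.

-00111, -01101, -10101, 00011-, 001-01, 00100-, 01-011, 01010-, 011-10, 01101-, 1-0101, 110010

[col 0] 000100*, 000110*, 000111*, 001000*, 001001*, 001101*, 001110*, 010011*, 010100*, 010101*, 010110*, 011010*, 011011*, 011100*, 011110*, 100101*, 100111*, 101101*, 101111*, 110010, 110101*
[col 1] -00111, -01101, -10101, 0-0100*, 0-0110*, 0-1110*, 00-110*, 0001-0*, 00011-, 001-01, 00100-, 01-011, 01-100*, 01-110*, 0101-0*, 01010-, 011-10, 01101-, 0111-0*, 1-0101, 10-101*, 10-111*, 1001-1*, 1011-1*
[col 2] 0--110, 0-01-0, 01-1-0, 10-1-1
Prime implicants: -00111, -01101, -10101, 0--110, 0-01-0, 00011-, 001-01, 00100-, 01-011, 01-1-0, 01010-, 011-10, 01101-, 1-0101, 10-1-1, 110010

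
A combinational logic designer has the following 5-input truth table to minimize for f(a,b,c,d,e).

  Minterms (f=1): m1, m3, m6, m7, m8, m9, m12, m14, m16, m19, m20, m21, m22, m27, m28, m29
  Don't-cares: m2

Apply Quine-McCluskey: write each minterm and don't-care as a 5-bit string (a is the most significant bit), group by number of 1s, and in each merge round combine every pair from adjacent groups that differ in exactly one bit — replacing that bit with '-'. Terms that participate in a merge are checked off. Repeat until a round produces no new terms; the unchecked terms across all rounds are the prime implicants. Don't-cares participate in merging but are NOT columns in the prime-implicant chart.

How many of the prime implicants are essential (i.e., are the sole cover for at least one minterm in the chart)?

4

size-2^0 implicants → 00001(✓)  00010(✓)  00011(✓)  00110(✓)  00111(✓)  01000(✓)  01001(✓)  01100(✓)  01110(✓)  10000(✓)  10011(✓)  10100(✓)  10101(✓)  10110(✓)  11011(✓)  11100(✓)  11101(✓)
size-2^1 implicants → -0011  -0110  -1100  0-001  0-110  00-10(✓)  00-11(✓)  000-1  0001-(✓)  0011-(✓)  01-00  0100-  011-0  1-011  1-100(✓)  1-101(✓)  10-00  101-0  1010-(✓)  1110-(✓)
size-2^2 implicants → 00-1-  1-10-
Unchecked terms (primes): -0011, -0110, -1100, 0-001, 0-110, 00-1-, 000-1, 01-00, 0100-, 011-0, 1-011, 1-10-, 10-00, 101-0
Minterm coverage:
  m1 ⊆ 0-001,000-1
  m3 ⊆ -0011,00-1-,000-1
  m6 ⊆ -0110,0-110,00-1-
  m7 ⊆ 00-1- [E]
  m8 ⊆ 01-00,0100-
  m9 ⊆ 0-001,0100-
  m12 ⊆ -1100,01-00,011-0
  m14 ⊆ 0-110,011-0
  m16 ⊆ 10-00 [E]
  m19 ⊆ -0011,1-011
  m20 ⊆ 1-10-,10-00,101-0
  m21 ⊆ 1-10- [E]
  m22 ⊆ -0110,101-0
  m27 ⊆ 1-011 [E]
  m28 ⊆ -1100,1-10-
  m29 ⊆ 1-10- [E]
E = {00-1-, 1-011, 1-10-, 10-00}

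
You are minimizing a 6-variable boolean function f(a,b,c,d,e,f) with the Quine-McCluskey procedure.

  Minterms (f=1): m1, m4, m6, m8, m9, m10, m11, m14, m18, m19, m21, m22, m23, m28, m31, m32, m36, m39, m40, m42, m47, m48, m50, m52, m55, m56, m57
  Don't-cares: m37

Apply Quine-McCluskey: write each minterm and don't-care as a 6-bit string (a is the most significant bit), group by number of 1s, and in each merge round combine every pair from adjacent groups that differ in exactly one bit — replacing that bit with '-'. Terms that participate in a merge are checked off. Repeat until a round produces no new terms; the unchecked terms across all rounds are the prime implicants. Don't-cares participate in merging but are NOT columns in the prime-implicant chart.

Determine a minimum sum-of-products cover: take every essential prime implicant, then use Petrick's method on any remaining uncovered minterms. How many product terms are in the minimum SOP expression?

14

size-2^0 implicants → 000001(✓)  000100(✓)  000110(✓)  001000(✓)  001001(✓)  001010(✓)  001011(✓)  001110(✓)  010010(✓)  010011(✓)  010101(✓)  010110(✓)  010111(✓)  011100  011111(✓)  100000(✓)  100100(✓)  100101(✓)  100111(✓)  101000(✓)  101010(✓)  101111(✓)  110000(✓)  110010(✓)  110100(✓)  110111(✓)  111000(✓)  111001(✓)
size-2^1 implicants → -00100  -01000(✓)  -01010(✓)  -10010  -10111  0-0110  00-001  00-110  0001-0  001-10  0010-0(✓)  0010-1(✓)  00100-(✓)  00101-(✓)  01-111  010-10(✓)  010-11(✓)  01001-(✓)  0101-1  01011-(✓)  1-0000(✓)  1-0100(✓)  1-0111  1-1000(✓)  10-000(✓)  10-111  100-00(✓)  1001-1  10010-  1010-0(✓)  11-000(✓)  110-00(✓)  1100-0  11100-
size-2^2 implicants → -010-0  0010--  010-1-  1--000  1-0-00
Unchecked terms (primes): -00100, -010-0, -10010, -10111, 0-0110, 00-001, 00-110, 0001-0, 001-10, 0010--, 01-111, 010-1-, 0101-1, 011100, 1--000, 1-0-00, 1-0111, 10-111, 1001-1, 10010-, 1100-0, 11100-
Minterm coverage:
  m1 ⊆ 00-001 [E]
  m4 ⊆ -00100,0001-0
  m6 ⊆ 0-0110,00-110,0001-0
  m8 ⊆ -010-0,0010--
  m9 ⊆ 00-001,0010--
  m10 ⊆ -010-0,001-10,0010--
  m11 ⊆ 0010-- [E]
  m14 ⊆ 00-110,001-10
  m18 ⊆ -10010,010-1-
  m19 ⊆ 010-1- [E]
  m21 ⊆ 0101-1 [E]
  m22 ⊆ 0-0110,010-1-
  m23 ⊆ -10111,01-111,010-1-,0101-1
  m28 ⊆ 011100 [E]
  m31 ⊆ 01-111 [E]
  m32 ⊆ 1--000,1-0-00
  m36 ⊆ -00100,1-0-00,10010-
  m39 ⊆ 1-0111,10-111,1001-1
  m40 ⊆ -010-0,1--000
  m42 ⊆ -010-0 [E]
  m47 ⊆ 10-111 [E]
  m48 ⊆ 1--000,1-0-00,1100-0
  m50 ⊆ -10010,1100-0
  m52 ⊆ 1-0-00 [E]
  m55 ⊆ -10111,1-0111
  m56 ⊆ 1--000,11100-
  m57 ⊆ 11100- [E]
E = {-010-0, 00-001, 0010--, 01-111, 010-1-, 0101-1, 011100, 1-0-00, 10-111, 11100-}
Petrick residual → -00100, -10010, -10111, 00-110
Cover = b'c'de'f' + b'cd'f' + bc'd'ef' + bc'def + a'b'd'e'f + a'b'def' + a'b'cd' + a'bdef + a'bc'e + a'bc'df + a'bcde'f' + ac'e'f' + ab'def + abcd'e'  |cover|=14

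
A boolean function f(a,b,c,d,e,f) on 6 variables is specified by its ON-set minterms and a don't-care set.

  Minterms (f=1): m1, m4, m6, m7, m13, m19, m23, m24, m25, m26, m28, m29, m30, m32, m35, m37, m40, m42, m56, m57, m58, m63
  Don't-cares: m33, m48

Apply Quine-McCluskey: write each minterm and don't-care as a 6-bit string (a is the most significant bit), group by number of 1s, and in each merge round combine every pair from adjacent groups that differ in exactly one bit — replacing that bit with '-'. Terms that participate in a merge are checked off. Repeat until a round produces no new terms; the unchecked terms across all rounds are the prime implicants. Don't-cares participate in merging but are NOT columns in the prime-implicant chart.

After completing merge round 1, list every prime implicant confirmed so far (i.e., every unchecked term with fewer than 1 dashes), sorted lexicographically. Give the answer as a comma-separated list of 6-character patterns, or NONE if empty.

Round 0: 000001✓ 000100✓ 000110✓ 000111✓ 001101✓ 010011✓ 010111✓ 011000✓ 011001✓ 011010✓ 011100✓ 011101✓ 011110✓ 100000✓ 100001✓ 100011✓ 100101✓ 101000✓ 101010✓ 110000✓ 111000✓ 111001✓ 111010✓ 111111
Round 1: -00001 -11000✓ -11001✓ -11010✓ 0-0111 0-1101 0001-0 00011- 010-11 011-00✓ 011-01✓ 011-10✓ 0110-0✓ 01100-✓ 0111-0✓ 01110-✓ 1-0000✓ 1-1000✓ 1-1010✓ 10-000✓ 100-01 1000-1 10000- 1010-0✓ 11-000✓ 1110-0✓ 11100-✓
Round 2: -110-0 -1100- 011--0 011-0- 1--000 1-10-0
PIs = {-00001, -110-0, -1100-, 0-0111, 0-1101, 0001-0, 00011-, 010-11, 011--0, 011-0-, 1--000, 1-10-0, 100-01, 1000-1, 10000-, 111111}

111111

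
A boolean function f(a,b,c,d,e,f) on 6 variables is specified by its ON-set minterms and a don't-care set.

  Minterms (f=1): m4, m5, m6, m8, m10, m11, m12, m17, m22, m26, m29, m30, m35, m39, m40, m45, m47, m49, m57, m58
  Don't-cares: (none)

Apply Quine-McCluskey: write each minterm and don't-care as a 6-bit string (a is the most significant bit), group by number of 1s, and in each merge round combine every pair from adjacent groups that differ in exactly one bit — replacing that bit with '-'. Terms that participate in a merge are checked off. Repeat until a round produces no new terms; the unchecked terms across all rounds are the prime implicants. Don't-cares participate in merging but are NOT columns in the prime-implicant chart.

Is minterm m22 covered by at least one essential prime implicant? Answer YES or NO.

size-2^0 implicants → 000100(✓)  000101(✓)  000110(✓)  001000(✓)  001010(✓)  001011(✓)  001100(✓)  010001(✓)  010110(✓)  011010(✓)  011101  011110(✓)  100011(✓)  100111(✓)  101000(✓)  101101(✓)  101111(✓)  110001(✓)  111001(✓)  111010(✓)
size-2^1 implicants → -01000  -10001  -11010  0-0110  0-1010  00-100  0001-0  00010-  001-00  0010-0  00101-  01-110  011-10  10-111  100-11  1011-1  11-001
Unchecked terms (primes): -01000, -10001, -11010, 0-0110, 0-1010, 00-100, 0001-0, 00010-, 001-00, 0010-0, 00101-, 01-110, 011-10, 011101, 10-111, 100-11, 1011-1, 11-001
Minterm coverage:
  m4 ⊆ 00-100,0001-0,00010-
  m5 ⊆ 00010- [E]
  m6 ⊆ 0-0110,0001-0
  m8 ⊆ -01000,001-00,0010-0
  m10 ⊆ 0-1010,0010-0,00101-
  m11 ⊆ 00101- [E]
  m12 ⊆ 00-100,001-00
  m17 ⊆ -10001 [E]
  m22 ⊆ 0-0110,01-110
  m26 ⊆ -11010,0-1010,011-10
  m29 ⊆ 011101 [E]
  m30 ⊆ 01-110,011-10
  m35 ⊆ 100-11 [E]
  m39 ⊆ 10-111,100-11
  m40 ⊆ -01000 [E]
  m45 ⊆ 1011-1 [E]
  m47 ⊆ 10-111,1011-1
  m49 ⊆ -10001,11-001
  m57 ⊆ 11-001 [E]
  m58 ⊆ -11010 [E]
E = {-01000, -10001, -11010, 00010-, 00101-, 011101, 100-11, 1011-1, 11-001}

NO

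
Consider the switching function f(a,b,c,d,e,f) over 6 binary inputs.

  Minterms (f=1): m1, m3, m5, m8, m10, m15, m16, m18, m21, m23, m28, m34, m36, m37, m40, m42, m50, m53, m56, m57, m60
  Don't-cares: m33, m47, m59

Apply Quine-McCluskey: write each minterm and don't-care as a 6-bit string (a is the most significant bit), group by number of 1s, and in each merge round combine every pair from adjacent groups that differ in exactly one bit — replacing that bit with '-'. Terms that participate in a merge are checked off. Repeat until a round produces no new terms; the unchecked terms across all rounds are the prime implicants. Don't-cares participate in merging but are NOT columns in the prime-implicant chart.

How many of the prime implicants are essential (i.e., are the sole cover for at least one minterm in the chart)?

8

size-2^0 implicants → 000001(✓)  000011(✓)  000101(✓)  001000(✓)  001010(✓)  001111(✓)  010000(✓)  010010(✓)  010101(✓)  010111(✓)  011100(✓)  100001(✓)  100010(✓)  100100(✓)  100101(✓)  101000(✓)  101010(✓)  101111(✓)  110010(✓)  110101(✓)  111000(✓)  111001(✓)  111011(✓)  111100(✓)
size-2^1 implicants → -00001(✓)  -00101(✓)  -01000(✓)  -01010(✓)  -01111  -10010  -10101(✓)  -11100  0-0101(✓)  000-01(✓)  0000-1  0010-0(✓)  0100-0  0101-1  1-0010  1-0101(✓)  1-1000  10-010  100-01(✓)  10010-  1010-0(✓)  111-00  1110-1  11100-
size-2^2 implicants → --0101  -00-01  -010-0
Unchecked terms (primes): --0101, -00-01, -010-0, -01111, -10010, -11100, 0000-1, 0100-0, 0101-1, 1-0010, 1-1000, 10-010, 10010-, 111-00, 1110-1, 11100-
Minterm coverage:
  m1 ⊆ -00-01,0000-1
  m3 ⊆ 0000-1 [E]
  m5 ⊆ --0101,-00-01
  m8 ⊆ -010-0 [E]
  m10 ⊆ -010-0 [E]
  m15 ⊆ -01111 [E]
  m16 ⊆ 0100-0 [E]
  m18 ⊆ -10010,0100-0
  m21 ⊆ --0101,0101-1
  m23 ⊆ 0101-1 [E]
  m28 ⊆ -11100 [E]
  m34 ⊆ 1-0010,10-010
  m36 ⊆ 10010- [E]
  m37 ⊆ --0101,-00-01,10010-
  m40 ⊆ -010-0,1-1000
  m42 ⊆ -010-0,10-010
  m50 ⊆ -10010,1-0010
  m53 ⊆ --0101 [E]
  m56 ⊆ 1-1000,111-00,11100-
  m57 ⊆ 1110-1,11100-
  m60 ⊆ -11100,111-00
E = {--0101, -010-0, -01111, -11100, 0000-1, 0100-0, 0101-1, 10010-}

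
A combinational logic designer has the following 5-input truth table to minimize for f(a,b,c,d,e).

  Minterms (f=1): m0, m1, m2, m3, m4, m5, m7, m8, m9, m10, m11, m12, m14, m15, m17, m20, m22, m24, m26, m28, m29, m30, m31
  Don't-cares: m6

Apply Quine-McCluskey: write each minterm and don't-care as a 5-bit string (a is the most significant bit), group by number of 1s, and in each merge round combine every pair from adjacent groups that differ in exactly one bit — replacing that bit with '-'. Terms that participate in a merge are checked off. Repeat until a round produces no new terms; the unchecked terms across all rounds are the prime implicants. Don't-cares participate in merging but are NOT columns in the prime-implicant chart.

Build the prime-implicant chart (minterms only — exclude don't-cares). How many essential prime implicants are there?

6

[col 0] 00000*, 00001*, 00010*, 00011*, 00100*, 00101*, 00110*, 00111*, 01000*, 01001*, 01010*, 01011*, 01100*, 01110*, 01111*, 10001*, 10100*, 10110*, 11000*, 11010*, 11100*, 11101*, 11110*, 11111*
[col 1] -0001, -0100*, -0110*, -1000*, -1010*, -1100*, -1110*, -1111*, 0-000*, 0-001*, 0-010*, 0-011*, 0-100*, 0-110*, 0-111*, 00-00*, 00-01*, 00-10*, 00-11*, 000-0*, 000-1*, 0000-*, 0001-*, 001-0*, 001-1*, 0010-*, 0011-*, 01-00*, 01-10*, 01-11*, 010-0*, 010-1*, 0100-*, 0101-*, 011-0*, 0111-*, 1-100*, 1-110*, 101-0*, 11-00*, 11-10*, 110-0*, 111-0*, 111-1*, 1110-*, 1111-*
[col 2] --100*, --110*, -01-0*, -1-00*, -1-10*, -10-0*, -11-0*, -111-, 0--00*, 0--10*, 0--11*, 0-0-0*, 0-0-1*, 0-00-*, 0-01-*, 0-1-0*, 0-11-*, 00--0*, 00--1*, 00-0-*, 00-1-*, 000--*, 001--*, 01--0*, 01-1-*, 010--*, 1-1-0*, 11--0*, 111--
[col 3] --1-0, -1--0, 0---0, 0--1-, 0-0--, 00---
Prime implicants: --1-0, -0001, -1--0, -111-, 0---0, 0--1-, 0-0--, 00---, 111--
PI chart (minterm → PIs covering it):
  0 | 0---0,0-0--,00---
  1 | -0001,0-0--,00---
  2 | 0---0,0--1-,0-0--,00---
  3 | 0--1-,0-0--,00---
  4 | --1-0,0---0,00---
  5 | 00---  (sole → essential)
  7 | 0--1-,00---
  8 | -1--0,0---0,0-0--
  9 | 0-0--  (sole → essential)
  10 | -1--0,0---0,0--1-,0-0--
  11 | 0--1-,0-0--
  12 | --1-0,-1--0,0---0
  14 | --1-0,-1--0,-111-,0---0,0--1-
  15 | -111-,0--1-
  17 | -0001  (sole → essential)
  20 | --1-0  (sole → essential)
  22 | --1-0  (sole → essential)
  24 | -1--0  (sole → essential)
  26 | -1--0  (sole → essential)
  28 | --1-0,-1--0,111--
  29 | 111--  (sole → essential)
  30 | --1-0,-1--0,-111-,111--
  31 | -111-,111--
Essential prime implicants: --1-0, -0001, -1--0, 0-0--, 00---, 111--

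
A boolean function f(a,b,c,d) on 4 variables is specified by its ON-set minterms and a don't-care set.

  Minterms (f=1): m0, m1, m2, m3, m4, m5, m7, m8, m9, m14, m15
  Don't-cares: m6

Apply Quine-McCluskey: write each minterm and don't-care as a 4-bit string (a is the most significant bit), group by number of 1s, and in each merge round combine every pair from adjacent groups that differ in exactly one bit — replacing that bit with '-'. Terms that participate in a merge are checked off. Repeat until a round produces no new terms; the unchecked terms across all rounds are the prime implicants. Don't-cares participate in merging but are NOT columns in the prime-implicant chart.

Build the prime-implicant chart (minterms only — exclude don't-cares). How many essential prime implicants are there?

3

[col 0] 0000*, 0001*, 0010*, 0011*, 0100*, 0101*, 0110*, 0111*, 1000*, 1001*, 1110*, 1111*
[col 1] -000*, -001*, -110*, -111*, 0-00*, 0-01*, 0-10*, 0-11*, 00-0*, 00-1*, 000-*, 001-*, 01-0*, 01-1*, 010-*, 011-*, 100-*, 111-*
[col 2] -00-, -11-, 0--0*, 0--1*, 0-0-*, 0-1-*, 00--*, 01--*
[col 3] 0---
Prime implicants: -00-, -11-, 0---
PI chart (minterm → PIs covering it):
  0 | -00-,0---
  1 | -00-,0---
  2 | 0---  (sole → essential)
  3 | 0---  (sole → essential)
  4 | 0---  (sole → essential)
  5 | 0---  (sole → essential)
  7 | -11-,0---
  8 | -00-  (sole → essential)
  9 | -00-  (sole → essential)
  14 | -11-  (sole → essential)
  15 | -11-  (sole → essential)
Essential prime implicants: -00-, -11-, 0---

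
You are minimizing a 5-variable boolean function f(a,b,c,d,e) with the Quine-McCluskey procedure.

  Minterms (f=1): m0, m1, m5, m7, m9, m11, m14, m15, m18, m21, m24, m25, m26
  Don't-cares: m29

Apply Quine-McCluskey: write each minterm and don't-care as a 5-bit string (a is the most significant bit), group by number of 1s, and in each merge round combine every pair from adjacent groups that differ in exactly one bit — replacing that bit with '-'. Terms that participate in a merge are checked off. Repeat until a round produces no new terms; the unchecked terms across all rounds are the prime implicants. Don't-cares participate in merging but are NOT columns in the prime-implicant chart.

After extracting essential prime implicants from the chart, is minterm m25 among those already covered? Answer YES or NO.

Round 0: 00000✓ 00001✓ 00101✓ 00111✓ 01001✓ 01011✓ 01110✓ 01111✓ 10010✓ 10101✓ 11000✓ 11001✓ 11010✓ 11101✓
Round 1: -0101 -1001 0-001 0-111 00-01 0000- 001-1 01-11 010-1 0111- 1-010 1-101 11-01 110-0 1100-
PIs = {-0101, -1001, 0-001, 0-111, 00-01, 0000-, 001-1, 01-11, 010-1, 0111-, 1-010, 1-101, 11-01, 110-0, 1100-}
Coverage chart:
  m0: 0000- ←essential
  m1: 0-001,00-01,0000-
  m5: -0101,00-01,001-1
  m7: 0-111,001-1
  m9: -1001,0-001,010-1
  m11: 01-11,010-1
  m14: 0111- ←essential
  m15: 0-111,01-11,0111-
  m18: 1-010 ←essential
  m21: -0101,1-101
  m24: 110-0,1100-
  m25: -1001,11-01,1100-
  m26: 1-010,110-0
Essential: 0000-, 0111-, 1-010

NO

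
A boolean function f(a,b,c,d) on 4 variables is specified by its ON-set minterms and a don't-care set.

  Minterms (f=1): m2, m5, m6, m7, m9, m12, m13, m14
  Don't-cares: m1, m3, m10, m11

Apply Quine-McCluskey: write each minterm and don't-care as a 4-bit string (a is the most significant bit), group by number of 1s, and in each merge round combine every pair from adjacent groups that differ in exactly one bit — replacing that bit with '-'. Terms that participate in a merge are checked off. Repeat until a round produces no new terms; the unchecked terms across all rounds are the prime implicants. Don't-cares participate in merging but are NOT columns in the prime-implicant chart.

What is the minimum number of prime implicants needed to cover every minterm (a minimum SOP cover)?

Round 0: 0001✓ 0010✓ 0011✓ 0101✓ 0110✓ 0111✓ 1001✓ 1010✓ 1011✓ 1100✓ 1101✓ 1110✓
Round 1: -001✓ -010✓ -011✓ -101✓ -110✓ 0-01✓ 0-10✓ 0-11✓ 00-1✓ 001-✓ 01-1✓ 011-✓ 1-01✓ 1-10✓ 10-1✓ 101-✓ 11-0 110-
Round 2: --01 --10 -0-1 -01- 0--1 0-1-
PIs = {--01, --10, -0-1, -01-, 0--1, 0-1-, 11-0, 110-}
Coverage chart:
  m2: --10,-01-,0-1-
  m5: --01,0--1
  m6: --10,0-1-
  m7: 0--1,0-1-
  m9: --01,-0-1
  m12: 11-0,110-
  m13: --01,110-
  m14: --10,11-0
(no essential prime implicants)
Petrick residual → --01, 0-1-, 11-0
Min cover (3 terms): c'd + a'c + abd'

3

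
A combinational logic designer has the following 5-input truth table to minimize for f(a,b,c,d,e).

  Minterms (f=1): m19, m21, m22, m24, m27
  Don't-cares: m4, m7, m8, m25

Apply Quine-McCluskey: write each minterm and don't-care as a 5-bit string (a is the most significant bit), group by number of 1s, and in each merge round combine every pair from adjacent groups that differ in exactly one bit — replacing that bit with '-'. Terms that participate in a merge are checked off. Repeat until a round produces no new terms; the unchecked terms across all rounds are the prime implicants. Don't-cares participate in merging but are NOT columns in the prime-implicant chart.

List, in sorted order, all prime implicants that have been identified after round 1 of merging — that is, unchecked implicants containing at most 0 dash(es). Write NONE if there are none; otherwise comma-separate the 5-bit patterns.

00100, 00111, 10101, 10110

size-2^0 implicants → 00100  00111  01000(✓)  10011(✓)  10101  10110  11000(✓)  11001(✓)  11011(✓)
size-2^1 implicants → -1000  1-011  110-1  1100-
Unchecked terms (primes): -1000, 00100, 00111, 1-011, 10101, 10110, 110-1, 1100-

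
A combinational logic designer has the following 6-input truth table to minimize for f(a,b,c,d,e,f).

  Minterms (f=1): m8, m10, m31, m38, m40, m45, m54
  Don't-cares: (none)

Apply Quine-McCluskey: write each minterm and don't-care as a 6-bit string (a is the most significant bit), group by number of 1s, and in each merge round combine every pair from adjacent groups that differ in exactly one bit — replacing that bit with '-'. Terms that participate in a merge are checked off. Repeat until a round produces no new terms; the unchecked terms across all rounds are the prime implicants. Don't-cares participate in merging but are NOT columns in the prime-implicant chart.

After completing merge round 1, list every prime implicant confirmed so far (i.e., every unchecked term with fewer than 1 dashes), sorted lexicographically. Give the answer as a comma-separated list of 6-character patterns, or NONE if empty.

size-2^0 implicants → 001000(✓)  001010(✓)  011111  100110(✓)  101000(✓)  101101  110110(✓)
size-2^1 implicants → -01000  0010-0  1-0110
Unchecked terms (primes): -01000, 0010-0, 011111, 1-0110, 101101

011111, 101101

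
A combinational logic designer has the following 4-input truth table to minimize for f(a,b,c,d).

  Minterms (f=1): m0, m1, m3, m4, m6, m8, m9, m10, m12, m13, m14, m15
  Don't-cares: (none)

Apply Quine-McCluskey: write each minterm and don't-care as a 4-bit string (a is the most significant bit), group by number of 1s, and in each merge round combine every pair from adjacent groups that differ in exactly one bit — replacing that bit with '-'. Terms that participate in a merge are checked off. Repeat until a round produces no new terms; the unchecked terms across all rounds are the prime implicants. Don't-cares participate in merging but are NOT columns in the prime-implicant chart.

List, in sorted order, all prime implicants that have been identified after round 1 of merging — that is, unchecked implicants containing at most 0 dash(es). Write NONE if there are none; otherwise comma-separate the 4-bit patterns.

Round 0: 0000✓ 0001✓ 0011✓ 0100✓ 0110✓ 1000✓ 1001✓ 1010✓ 1100✓ 1101✓ 1110✓ 1111✓
Round 1: -000✓ -001✓ -100✓ -110✓ 0-00✓ 00-1 000-✓ 01-0✓ 1-00✓ 1-01✓ 1-10✓ 10-0✓ 100-✓ 11-0✓ 11-1✓ 110-✓ 111-✓
Round 2: --00 -00- -1-0 1--0 1-0- 11--
PIs = {--00, -00-, -1-0, 00-1, 1--0, 1-0-, 11--}

NONE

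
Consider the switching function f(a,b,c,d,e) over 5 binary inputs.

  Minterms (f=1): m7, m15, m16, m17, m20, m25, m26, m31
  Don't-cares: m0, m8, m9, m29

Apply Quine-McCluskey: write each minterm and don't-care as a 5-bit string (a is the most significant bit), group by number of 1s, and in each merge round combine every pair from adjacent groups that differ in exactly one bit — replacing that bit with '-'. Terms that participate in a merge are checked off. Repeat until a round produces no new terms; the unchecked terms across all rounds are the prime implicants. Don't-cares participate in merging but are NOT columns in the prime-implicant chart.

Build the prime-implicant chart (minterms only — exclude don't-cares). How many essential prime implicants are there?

3

Round 0: 00000✓ 00111✓ 01000✓ 01001✓ 01111✓ 10000✓ 10001✓ 10100✓ 11001✓ 11010 11101✓ 11111✓
Round 1: -0000 -1001 -1111 0-000 0-111 0100- 1-001 10-00 1000- 11-01 111-1
PIs = {-0000, -1001, -1111, 0-000, 0-111, 0100-, 1-001, 10-00, 1000-, 11-01, 11010, 111-1}
Coverage chart:
  m7: 0-111 ←essential
  m15: -1111,0-111
  m16: -0000,10-00,1000-
  m17: 1-001,1000-
  m20: 10-00 ←essential
  m25: -1001,1-001,11-01
  m26: 11010 ←essential
  m31: -1111,111-1
Essential: 0-111, 10-00, 11010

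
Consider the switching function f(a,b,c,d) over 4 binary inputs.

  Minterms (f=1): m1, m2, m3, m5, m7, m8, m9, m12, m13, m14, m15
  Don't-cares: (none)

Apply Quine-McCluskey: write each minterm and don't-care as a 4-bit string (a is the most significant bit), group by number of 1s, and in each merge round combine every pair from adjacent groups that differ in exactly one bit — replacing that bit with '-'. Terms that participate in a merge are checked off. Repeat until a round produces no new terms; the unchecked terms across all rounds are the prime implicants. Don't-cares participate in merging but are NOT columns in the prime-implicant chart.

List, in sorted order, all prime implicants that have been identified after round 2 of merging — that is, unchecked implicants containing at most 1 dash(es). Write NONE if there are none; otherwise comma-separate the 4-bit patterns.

[col 0] 0001*, 0010*, 0011*, 0101*, 0111*, 1000*, 1001*, 1100*, 1101*, 1110*, 1111*
[col 1] -001*, -101*, -111*, 0-01*, 0-11*, 00-1*, 001-, 01-1*, 1-00*, 1-01*, 100-*, 11-0*, 11-1*, 110-*, 111-*
[col 2] --01, -1-1, 0--1, 1-0-, 11--
Prime implicants: --01, -1-1, 0--1, 001-, 1-0-, 11--

001-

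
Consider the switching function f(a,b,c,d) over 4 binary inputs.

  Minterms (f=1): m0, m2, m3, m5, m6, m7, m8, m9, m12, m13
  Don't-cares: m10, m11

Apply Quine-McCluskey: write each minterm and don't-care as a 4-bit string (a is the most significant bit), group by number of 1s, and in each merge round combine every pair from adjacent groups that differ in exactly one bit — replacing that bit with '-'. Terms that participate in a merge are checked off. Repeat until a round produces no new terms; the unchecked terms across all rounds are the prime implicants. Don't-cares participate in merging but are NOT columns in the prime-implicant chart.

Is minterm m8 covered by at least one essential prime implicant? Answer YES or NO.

[col 0] 0000*, 0010*, 0011*, 0101*, 0110*, 0111*, 1000*, 1001*, 1010*, 1011*, 1100*, 1101*
[col 1] -000*, -010*, -011*, -101, 0-10*, 0-11*, 00-0*, 001-*, 01-1, 011-*, 1-00*, 1-01*, 10-0*, 10-1*, 100-*, 101-*, 110-*
[col 2] -0-0, -01-, 0-1-, 1-0-, 10--
Prime implicants: -0-0, -01-, -101, 0-1-, 01-1, 1-0-, 10--
PI chart (minterm → PIs covering it):
  0 | -0-0  (sole → essential)
  2 | -0-0,-01-,0-1-
  3 | -01-,0-1-
  5 | -101,01-1
  6 | 0-1-  (sole → essential)
  7 | 0-1-,01-1
  8 | -0-0,1-0-,10--
  9 | 1-0-,10--
  12 | 1-0-  (sole → essential)
  13 | -101,1-0-
Essential prime implicants: -0-0, 0-1-, 1-0-

YES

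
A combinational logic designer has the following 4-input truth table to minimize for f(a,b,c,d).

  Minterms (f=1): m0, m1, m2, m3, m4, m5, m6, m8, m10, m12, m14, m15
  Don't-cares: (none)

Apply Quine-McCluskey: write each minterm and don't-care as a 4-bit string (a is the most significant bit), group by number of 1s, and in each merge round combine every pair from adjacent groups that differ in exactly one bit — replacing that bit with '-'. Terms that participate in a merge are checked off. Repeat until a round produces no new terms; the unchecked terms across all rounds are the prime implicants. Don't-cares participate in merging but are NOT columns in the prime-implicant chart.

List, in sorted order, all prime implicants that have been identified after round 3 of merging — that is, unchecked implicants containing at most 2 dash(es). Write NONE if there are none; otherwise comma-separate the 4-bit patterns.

0-0-, 00--, 111-

size-2^0 implicants → 0000(✓)  0001(✓)  0010(✓)  0011(✓)  0100(✓)  0101(✓)  0110(✓)  1000(✓)  1010(✓)  1100(✓)  1110(✓)  1111(✓)
size-2^1 implicants → -000(✓)  -010(✓)  -100(✓)  -110(✓)  0-00(✓)  0-01(✓)  0-10(✓)  00-0(✓)  00-1(✓)  000-(✓)  001-(✓)  01-0(✓)  010-(✓)  1-00(✓)  1-10(✓)  10-0(✓)  11-0(✓)  111-
size-2^2 implicants → --00(✓)  --10(✓)  -0-0(✓)  -1-0(✓)  0--0(✓)  0-0-  00--  1--0(✓)
size-2^3 implicants → ---0
Unchecked terms (primes): ---0, 0-0-, 00--, 111-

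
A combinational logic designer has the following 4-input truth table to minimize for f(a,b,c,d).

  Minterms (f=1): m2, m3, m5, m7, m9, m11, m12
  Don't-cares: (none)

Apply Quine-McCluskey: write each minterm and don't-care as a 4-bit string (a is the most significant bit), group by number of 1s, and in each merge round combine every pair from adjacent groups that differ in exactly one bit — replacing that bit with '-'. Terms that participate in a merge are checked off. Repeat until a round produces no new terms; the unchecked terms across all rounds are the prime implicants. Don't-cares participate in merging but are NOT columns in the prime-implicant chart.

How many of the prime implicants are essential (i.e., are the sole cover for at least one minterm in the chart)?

Round 0: 0010✓ 0011✓ 0101✓ 0111✓ 1001✓ 1011✓ 1100
Round 1: -011 0-11 001- 01-1 10-1
PIs = {-011, 0-11, 001-, 01-1, 10-1, 1100}
Coverage chart:
  m2: 001- ←essential
  m3: -011,0-11,001-
  m5: 01-1 ←essential
  m7: 0-11,01-1
  m9: 10-1 ←essential
  m11: -011,10-1
  m12: 1100 ←essential
Essential: 001-, 01-1, 10-1, 1100

4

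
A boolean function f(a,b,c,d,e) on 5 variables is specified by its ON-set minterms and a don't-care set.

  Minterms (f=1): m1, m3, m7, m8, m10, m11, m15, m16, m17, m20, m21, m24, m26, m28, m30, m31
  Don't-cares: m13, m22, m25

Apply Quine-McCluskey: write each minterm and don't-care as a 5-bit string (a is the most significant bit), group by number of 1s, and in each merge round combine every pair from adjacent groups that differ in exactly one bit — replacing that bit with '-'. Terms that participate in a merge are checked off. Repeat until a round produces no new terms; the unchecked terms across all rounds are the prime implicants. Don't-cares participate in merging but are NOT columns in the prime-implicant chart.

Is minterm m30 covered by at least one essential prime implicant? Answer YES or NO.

size-2^0 implicants → 00001(✓)  00011(✓)  00111(✓)  01000(✓)  01010(✓)  01011(✓)  01101(✓)  01111(✓)  10000(✓)  10001(✓)  10100(✓)  10101(✓)  10110(✓)  11000(✓)  11001(✓)  11010(✓)  11100(✓)  11110(✓)  11111(✓)
size-2^1 implicants → -0001  -1000(✓)  -1010(✓)  -1111  0-011(✓)  0-111(✓)  00-11(✓)  000-1  01-11(✓)  010-0(✓)  0101-  011-1  1-000(✓)  1-001(✓)  1-100(✓)  1-110(✓)  10-00(✓)  10-01(✓)  1000-(✓)  101-0(✓)  1010-(✓)  11-00(✓)  11-10(✓)  110-0(✓)  1100-(✓)  111-0(✓)  1111-
size-2^2 implicants → -10-0  0--11  1--00  1-00-  1-1-0  10-0-  11--0
Unchecked terms (primes): -0001, -10-0, -1111, 0--11, 000-1, 0101-, 011-1, 1--00, 1-00-, 1-1-0, 10-0-, 11--0, 1111-
Minterm coverage:
  m1 ⊆ -0001,000-1
  m3 ⊆ 0--11,000-1
  m7 ⊆ 0--11 [E]
  m8 ⊆ -10-0 [E]
  m10 ⊆ -10-0,0101-
  m11 ⊆ 0--11,0101-
  m15 ⊆ -1111,0--11,011-1
  m16 ⊆ 1--00,1-00-,10-0-
  m17 ⊆ -0001,1-00-,10-0-
  m20 ⊆ 1--00,1-1-0,10-0-
  m21 ⊆ 10-0- [E]
  m24 ⊆ -10-0,1--00,1-00-,11--0
  m26 ⊆ -10-0,11--0
  m28 ⊆ 1--00,1-1-0,11--0
  m30 ⊆ 1-1-0,11--0,1111-
  m31 ⊆ -1111,1111-
E = {-10-0, 0--11, 10-0-}

NO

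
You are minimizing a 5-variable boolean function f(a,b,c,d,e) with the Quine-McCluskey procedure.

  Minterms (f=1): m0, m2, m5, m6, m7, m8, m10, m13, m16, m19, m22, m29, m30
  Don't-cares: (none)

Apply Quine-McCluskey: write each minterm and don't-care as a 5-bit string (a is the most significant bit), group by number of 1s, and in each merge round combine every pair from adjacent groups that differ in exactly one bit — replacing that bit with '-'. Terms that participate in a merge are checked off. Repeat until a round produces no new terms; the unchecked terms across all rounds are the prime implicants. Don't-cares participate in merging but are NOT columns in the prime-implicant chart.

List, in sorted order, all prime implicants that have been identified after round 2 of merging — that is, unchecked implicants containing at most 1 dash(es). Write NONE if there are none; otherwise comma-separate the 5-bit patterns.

[col 0] 00000*, 00010*, 00101*, 00110*, 00111*, 01000*, 01010*, 01101*, 10000*, 10011, 10110*, 11101*, 11110*
[col 1] -0000, -0110, -1101, 0-000*, 0-010*, 0-101, 00-10, 000-0*, 001-1, 0011-, 010-0*, 1-110
[col 2] 0-0-0
Prime implicants: -0000, -0110, -1101, 0-0-0, 0-101, 00-10, 001-1, 0011-, 1-110, 10011

-0000, -0110, -1101, 0-101, 00-10, 001-1, 0011-, 1-110, 10011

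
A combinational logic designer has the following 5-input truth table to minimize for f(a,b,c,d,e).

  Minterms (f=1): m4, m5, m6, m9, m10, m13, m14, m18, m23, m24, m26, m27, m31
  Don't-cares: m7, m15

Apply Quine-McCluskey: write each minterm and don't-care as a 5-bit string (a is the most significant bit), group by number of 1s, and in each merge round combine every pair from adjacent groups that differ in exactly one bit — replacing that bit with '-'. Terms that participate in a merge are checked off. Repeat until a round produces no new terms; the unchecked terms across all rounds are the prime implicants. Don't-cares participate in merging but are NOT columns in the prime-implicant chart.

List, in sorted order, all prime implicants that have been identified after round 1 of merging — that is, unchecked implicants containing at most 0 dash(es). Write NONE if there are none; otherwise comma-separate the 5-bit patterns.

size-2^0 implicants → 00100(✓)  00101(✓)  00110(✓)  00111(✓)  01001(✓)  01010(✓)  01101(✓)  01110(✓)  01111(✓)  10010(✓)  10111(✓)  11000(✓)  11010(✓)  11011(✓)  11111(✓)
size-2^1 implicants → -0111(✓)  -1010  -1111(✓)  0-101(✓)  0-110(✓)  0-111(✓)  001-0(✓)  001-1(✓)  0010-(✓)  0011-(✓)  01-01  01-10  011-1(✓)  0111-(✓)  1-010  1-111(✓)  11-11  110-0  1101-
size-2^2 implicants → --111  0-1-1  0-11-  001--
Unchecked terms (primes): --111, -1010, 0-1-1, 0-11-, 001--, 01-01, 01-10, 1-010, 11-11, 110-0, 1101-

NONE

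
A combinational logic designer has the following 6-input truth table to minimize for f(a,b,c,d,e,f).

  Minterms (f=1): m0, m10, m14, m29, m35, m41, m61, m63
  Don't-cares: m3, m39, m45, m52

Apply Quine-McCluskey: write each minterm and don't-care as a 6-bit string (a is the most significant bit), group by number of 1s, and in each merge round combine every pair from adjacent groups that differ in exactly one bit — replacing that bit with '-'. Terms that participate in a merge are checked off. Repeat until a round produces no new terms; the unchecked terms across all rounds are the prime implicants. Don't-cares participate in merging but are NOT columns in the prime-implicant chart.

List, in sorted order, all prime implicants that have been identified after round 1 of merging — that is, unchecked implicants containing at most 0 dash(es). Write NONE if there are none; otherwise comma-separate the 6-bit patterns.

000000, 110100

[col 0] 000000, 000011*, 001010*, 001110*, 011101*, 100011*, 100111*, 101001*, 101101*, 110100, 111101*, 111111*
[col 1] -00011, -11101, 001-10, 1-1101, 100-11, 101-01, 1111-1
Prime implicants: -00011, -11101, 000000, 001-10, 1-1101, 100-11, 101-01, 110100, 1111-1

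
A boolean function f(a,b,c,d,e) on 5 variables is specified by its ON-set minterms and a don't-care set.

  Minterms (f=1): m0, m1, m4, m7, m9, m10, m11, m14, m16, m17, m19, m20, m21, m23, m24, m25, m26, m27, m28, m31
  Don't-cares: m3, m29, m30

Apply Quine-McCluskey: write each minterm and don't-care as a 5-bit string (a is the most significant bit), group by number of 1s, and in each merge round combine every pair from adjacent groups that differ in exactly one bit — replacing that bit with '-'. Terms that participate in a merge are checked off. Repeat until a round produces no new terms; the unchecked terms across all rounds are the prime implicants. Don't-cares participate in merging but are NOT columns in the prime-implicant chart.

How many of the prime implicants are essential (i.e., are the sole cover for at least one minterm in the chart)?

[col 0] 00000*, 00001*, 00011*, 00100*, 00111*, 01001*, 01010*, 01011*, 01110*, 10000*, 10001*, 10011*, 10100*, 10101*, 10111*, 11000*, 11001*, 11010*, 11011*, 11100*, 11101*, 11110*, 11111*
[col 1] -0000*, -0001*, -0011*, -0100*, -0111*, -1001*, -1010*, -1011*, -1110*, 0-001*, 0-011*, 00-00*, 00-11*, 000-1*, 0000-*, 01-10*, 010-1*, 0101-*, 1-000*, 1-001*, 1-011*, 1-100*, 1-101*, 1-111*, 10-00*, 10-01*, 10-11*, 100-1*, 1000-*, 101-1*, 1010-*, 11-00*, 11-01*, 11-10*, 11-11*, 110-0*, 110-1*, 1100-*, 1101-*, 111-0*, 111-1*, 1110-*, 1111-*
[col 2] --001*, --011*, -0-00, -0-11, -00-1*, -000-, -1-10, -10-1*, -101-, 0-0-1*, 1--00*, 1--01*, 1--11*, 1-0-1*, 1-00-*, 1-1-1*, 1-10-*, 10--1*, 10-0-*, 11--0*, 11--1*, 11-0-*, 11-1-*, 110--*, 111--*
[col 3] --0-1, 1---1, 1--0-, 11---
Prime implicants: --0-1, -0-00, -0-11, -000-, -1-10, -101-, 1---1, 1--0-, 11---
PI chart (minterm → PIs covering it):
  0 | -0-00,-000-
  1 | --0-1,-000-
  4 | -0-00  (sole → essential)
  7 | -0-11  (sole → essential)
  9 | --0-1  (sole → essential)
  10 | -1-10,-101-
  11 | --0-1,-101-
  14 | -1-10  (sole → essential)
  16 | -0-00,-000-,1--0-
  17 | --0-1,-000-,1---1,1--0-
  19 | --0-1,-0-11,1---1
  20 | -0-00,1--0-
  21 | 1---1,1--0-
  23 | -0-11,1---1
  24 | 1--0-,11---
  25 | --0-1,1---1,1--0-,11---
  26 | -1-10,-101-,11---
  27 | --0-1,-101-,1---1,11---
  28 | 1--0-,11---
  31 | 1---1,11---
Essential prime implicants: --0-1, -0-00, -0-11, -1-10

4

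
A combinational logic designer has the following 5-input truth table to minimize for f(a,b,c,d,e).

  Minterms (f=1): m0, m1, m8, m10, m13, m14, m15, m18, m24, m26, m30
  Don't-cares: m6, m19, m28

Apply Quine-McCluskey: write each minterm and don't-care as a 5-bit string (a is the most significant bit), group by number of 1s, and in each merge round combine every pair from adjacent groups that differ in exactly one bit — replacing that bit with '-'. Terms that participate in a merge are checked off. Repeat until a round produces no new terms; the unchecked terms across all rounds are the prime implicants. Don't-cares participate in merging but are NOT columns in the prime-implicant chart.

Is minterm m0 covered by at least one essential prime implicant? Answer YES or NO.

size-2^0 implicants → 00000(✓)  00001(✓)  00110(✓)  01000(✓)  01010(✓)  01101(✓)  01110(✓)  01111(✓)  10010(✓)  10011(✓)  11000(✓)  11010(✓)  11100(✓)  11110(✓)
size-2^1 implicants → -1000(✓)  -1010(✓)  -1110(✓)  0-000  0-110  0000-  01-10(✓)  010-0(✓)  011-1  0111-  1-010  1001-  11-00(✓)  11-10(✓)  110-0(✓)  111-0(✓)
size-2^2 implicants → -1-10  -10-0  11--0
Unchecked terms (primes): -1-10, -10-0, 0-000, 0-110, 0000-, 011-1, 0111-, 1-010, 1001-, 11--0
Minterm coverage:
  m0 ⊆ 0-000,0000-
  m1 ⊆ 0000- [E]
  m8 ⊆ -10-0,0-000
  m10 ⊆ -1-10,-10-0
  m13 ⊆ 011-1 [E]
  m14 ⊆ -1-10,0-110,0111-
  m15 ⊆ 011-1,0111-
  m18 ⊆ 1-010,1001-
  m24 ⊆ -10-0,11--0
  m26 ⊆ -1-10,-10-0,1-010,11--0
  m30 ⊆ -1-10,11--0
E = {0000-, 011-1}

YES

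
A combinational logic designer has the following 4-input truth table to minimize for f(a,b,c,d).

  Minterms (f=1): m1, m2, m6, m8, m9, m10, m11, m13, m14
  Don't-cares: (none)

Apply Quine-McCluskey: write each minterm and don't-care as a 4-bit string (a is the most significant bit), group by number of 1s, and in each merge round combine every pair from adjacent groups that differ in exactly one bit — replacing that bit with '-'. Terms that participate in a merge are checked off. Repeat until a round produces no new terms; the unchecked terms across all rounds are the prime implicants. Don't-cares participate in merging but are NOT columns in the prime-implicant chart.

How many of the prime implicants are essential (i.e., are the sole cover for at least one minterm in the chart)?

4

Round 0: 0001✓ 0010✓ 0110✓ 1000✓ 1001✓ 1010✓ 1011✓ 1101✓ 1110✓
Round 1: -001 -010✓ -110✓ 0-10✓ 1-01 1-10✓ 10-0✓ 10-1✓ 100-✓ 101-✓
Round 2: --10 10--
PIs = {--10, -001, 1-01, 10--}
Coverage chart:
  m1: -001 ←essential
  m2: --10 ←essential
  m6: --10 ←essential
  m8: 10-- ←essential
  m9: -001,1-01,10--
  m10: --10,10--
  m11: 10-- ←essential
  m13: 1-01 ←essential
  m14: --10 ←essential
Essential: --10, -001, 1-01, 10--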